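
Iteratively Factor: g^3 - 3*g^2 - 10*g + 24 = (g + 3)*(g^2 - 6*g + 8) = (g - 2)*(g + 3)*(g - 4)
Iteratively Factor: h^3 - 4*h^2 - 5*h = (h)*(h^2 - 4*h - 5) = h*(h - 5)*(h + 1)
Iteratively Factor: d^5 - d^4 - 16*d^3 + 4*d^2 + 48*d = (d + 3)*(d^4 - 4*d^3 - 4*d^2 + 16*d) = (d - 4)*(d + 3)*(d^3 - 4*d) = d*(d - 4)*(d + 3)*(d^2 - 4) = d*(d - 4)*(d - 2)*(d + 3)*(d + 2)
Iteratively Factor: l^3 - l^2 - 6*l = (l + 2)*(l^2 - 3*l) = l*(l + 2)*(l - 3)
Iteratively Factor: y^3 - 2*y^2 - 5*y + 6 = (y - 1)*(y^2 - y - 6) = (y - 3)*(y - 1)*(y + 2)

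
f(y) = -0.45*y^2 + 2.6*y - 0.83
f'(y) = 2.6 - 0.9*y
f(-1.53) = -5.86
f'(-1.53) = 3.98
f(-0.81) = -3.23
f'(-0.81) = 3.33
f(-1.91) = -7.44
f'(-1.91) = 4.32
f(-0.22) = -1.42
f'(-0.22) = 2.80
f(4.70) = 1.45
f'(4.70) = -1.63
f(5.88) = -1.10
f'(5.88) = -2.69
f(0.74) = 0.85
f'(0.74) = 1.93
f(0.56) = 0.48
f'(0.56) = 2.10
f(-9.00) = -60.68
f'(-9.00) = 10.70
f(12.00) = -34.43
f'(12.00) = -8.20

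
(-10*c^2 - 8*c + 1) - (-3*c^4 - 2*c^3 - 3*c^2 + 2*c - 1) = 3*c^4 + 2*c^3 - 7*c^2 - 10*c + 2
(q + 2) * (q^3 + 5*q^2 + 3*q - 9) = q^4 + 7*q^3 + 13*q^2 - 3*q - 18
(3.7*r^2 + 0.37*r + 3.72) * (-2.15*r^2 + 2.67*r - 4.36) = -7.955*r^4 + 9.0835*r^3 - 23.1421*r^2 + 8.3192*r - 16.2192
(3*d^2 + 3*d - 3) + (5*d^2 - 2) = 8*d^2 + 3*d - 5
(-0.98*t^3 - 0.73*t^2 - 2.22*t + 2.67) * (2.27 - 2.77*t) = 2.7146*t^4 - 0.2025*t^3 + 4.4923*t^2 - 12.4353*t + 6.0609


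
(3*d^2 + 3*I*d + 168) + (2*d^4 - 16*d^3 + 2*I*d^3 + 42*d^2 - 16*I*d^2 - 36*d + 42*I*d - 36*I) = 2*d^4 - 16*d^3 + 2*I*d^3 + 45*d^2 - 16*I*d^2 - 36*d + 45*I*d + 168 - 36*I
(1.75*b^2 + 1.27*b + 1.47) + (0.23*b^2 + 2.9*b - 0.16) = 1.98*b^2 + 4.17*b + 1.31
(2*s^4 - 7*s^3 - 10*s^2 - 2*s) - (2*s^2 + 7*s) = 2*s^4 - 7*s^3 - 12*s^2 - 9*s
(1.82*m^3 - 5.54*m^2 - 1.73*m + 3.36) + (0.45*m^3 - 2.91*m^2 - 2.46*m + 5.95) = 2.27*m^3 - 8.45*m^2 - 4.19*m + 9.31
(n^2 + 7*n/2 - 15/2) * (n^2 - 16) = n^4 + 7*n^3/2 - 47*n^2/2 - 56*n + 120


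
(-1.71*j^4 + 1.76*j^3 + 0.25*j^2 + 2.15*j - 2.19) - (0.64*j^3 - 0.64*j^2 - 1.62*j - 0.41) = -1.71*j^4 + 1.12*j^3 + 0.89*j^2 + 3.77*j - 1.78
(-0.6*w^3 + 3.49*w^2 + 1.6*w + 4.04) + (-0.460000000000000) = -0.6*w^3 + 3.49*w^2 + 1.6*w + 3.58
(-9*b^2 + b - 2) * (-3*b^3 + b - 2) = 27*b^5 - 3*b^4 - 3*b^3 + 19*b^2 - 4*b + 4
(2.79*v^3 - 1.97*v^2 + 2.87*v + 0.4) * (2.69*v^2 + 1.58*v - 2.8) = 7.5051*v^5 - 0.8911*v^4 - 3.2043*v^3 + 11.1266*v^2 - 7.404*v - 1.12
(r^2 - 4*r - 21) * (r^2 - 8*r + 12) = r^4 - 12*r^3 + 23*r^2 + 120*r - 252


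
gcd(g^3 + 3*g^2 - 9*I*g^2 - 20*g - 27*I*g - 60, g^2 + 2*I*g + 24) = g - 4*I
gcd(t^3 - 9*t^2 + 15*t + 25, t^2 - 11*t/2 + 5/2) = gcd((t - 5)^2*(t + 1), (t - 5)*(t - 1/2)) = t - 5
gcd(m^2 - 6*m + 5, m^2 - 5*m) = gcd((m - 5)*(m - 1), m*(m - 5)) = m - 5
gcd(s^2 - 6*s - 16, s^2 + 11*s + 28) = 1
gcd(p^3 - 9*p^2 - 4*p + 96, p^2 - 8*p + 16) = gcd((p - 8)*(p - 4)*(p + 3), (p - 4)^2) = p - 4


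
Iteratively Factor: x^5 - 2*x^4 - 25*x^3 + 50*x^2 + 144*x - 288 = (x - 2)*(x^4 - 25*x^2 + 144) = (x - 4)*(x - 2)*(x^3 + 4*x^2 - 9*x - 36) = (x - 4)*(x - 3)*(x - 2)*(x^2 + 7*x + 12) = (x - 4)*(x - 3)*(x - 2)*(x + 3)*(x + 4)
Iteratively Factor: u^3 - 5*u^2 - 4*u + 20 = (u - 2)*(u^2 - 3*u - 10) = (u - 2)*(u + 2)*(u - 5)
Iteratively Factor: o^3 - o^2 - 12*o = (o + 3)*(o^2 - 4*o) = o*(o + 3)*(o - 4)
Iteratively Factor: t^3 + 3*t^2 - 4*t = (t + 4)*(t^2 - t) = (t - 1)*(t + 4)*(t)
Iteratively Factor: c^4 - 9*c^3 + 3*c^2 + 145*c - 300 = (c - 5)*(c^3 - 4*c^2 - 17*c + 60) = (c - 5)^2*(c^2 + c - 12) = (c - 5)^2*(c - 3)*(c + 4)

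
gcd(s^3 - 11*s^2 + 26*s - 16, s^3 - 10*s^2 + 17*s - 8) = s^2 - 9*s + 8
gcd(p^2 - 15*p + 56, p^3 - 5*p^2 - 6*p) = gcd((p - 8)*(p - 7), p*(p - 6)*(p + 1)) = 1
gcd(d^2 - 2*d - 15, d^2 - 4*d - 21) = d + 3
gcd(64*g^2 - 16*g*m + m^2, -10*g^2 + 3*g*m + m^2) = 1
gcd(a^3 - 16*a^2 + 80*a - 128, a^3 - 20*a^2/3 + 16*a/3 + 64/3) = a^2 - 8*a + 16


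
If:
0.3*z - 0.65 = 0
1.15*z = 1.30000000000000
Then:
No Solution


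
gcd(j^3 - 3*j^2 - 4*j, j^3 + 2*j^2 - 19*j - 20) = j^2 - 3*j - 4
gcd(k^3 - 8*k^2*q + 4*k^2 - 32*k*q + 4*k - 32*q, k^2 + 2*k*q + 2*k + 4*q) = k + 2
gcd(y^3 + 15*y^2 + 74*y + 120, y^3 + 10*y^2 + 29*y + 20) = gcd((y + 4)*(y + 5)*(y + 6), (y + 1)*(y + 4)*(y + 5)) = y^2 + 9*y + 20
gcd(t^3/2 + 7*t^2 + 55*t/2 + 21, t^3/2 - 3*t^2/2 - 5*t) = 1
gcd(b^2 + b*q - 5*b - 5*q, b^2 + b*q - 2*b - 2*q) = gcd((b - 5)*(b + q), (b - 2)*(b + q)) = b + q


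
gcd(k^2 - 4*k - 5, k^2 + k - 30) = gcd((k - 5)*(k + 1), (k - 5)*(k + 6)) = k - 5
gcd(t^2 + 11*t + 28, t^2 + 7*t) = t + 7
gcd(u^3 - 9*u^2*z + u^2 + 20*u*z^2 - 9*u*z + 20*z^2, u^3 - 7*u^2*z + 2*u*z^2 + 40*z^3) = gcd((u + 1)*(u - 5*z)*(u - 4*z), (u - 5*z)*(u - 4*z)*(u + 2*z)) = u^2 - 9*u*z + 20*z^2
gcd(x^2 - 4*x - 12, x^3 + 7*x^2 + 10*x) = x + 2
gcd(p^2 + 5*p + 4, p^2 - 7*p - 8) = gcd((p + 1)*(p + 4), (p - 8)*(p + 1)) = p + 1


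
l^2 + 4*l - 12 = (l - 2)*(l + 6)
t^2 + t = t*(t + 1)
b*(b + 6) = b^2 + 6*b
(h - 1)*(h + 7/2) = h^2 + 5*h/2 - 7/2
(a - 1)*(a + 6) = a^2 + 5*a - 6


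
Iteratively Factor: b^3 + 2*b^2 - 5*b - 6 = (b + 3)*(b^2 - b - 2) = (b + 1)*(b + 3)*(b - 2)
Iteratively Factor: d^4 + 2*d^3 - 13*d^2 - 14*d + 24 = (d - 1)*(d^3 + 3*d^2 - 10*d - 24) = (d - 1)*(d + 2)*(d^2 + d - 12) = (d - 3)*(d - 1)*(d + 2)*(d + 4)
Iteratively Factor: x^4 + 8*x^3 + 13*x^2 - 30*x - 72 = (x + 3)*(x^3 + 5*x^2 - 2*x - 24) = (x + 3)*(x + 4)*(x^2 + x - 6) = (x + 3)^2*(x + 4)*(x - 2)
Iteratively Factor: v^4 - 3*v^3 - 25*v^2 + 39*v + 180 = (v - 4)*(v^3 + v^2 - 21*v - 45) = (v - 4)*(v + 3)*(v^2 - 2*v - 15) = (v - 5)*(v - 4)*(v + 3)*(v + 3)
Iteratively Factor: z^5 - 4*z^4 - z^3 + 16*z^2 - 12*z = (z)*(z^4 - 4*z^3 - z^2 + 16*z - 12) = z*(z - 2)*(z^3 - 2*z^2 - 5*z + 6) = z*(z - 3)*(z - 2)*(z^2 + z - 2) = z*(z - 3)*(z - 2)*(z - 1)*(z + 2)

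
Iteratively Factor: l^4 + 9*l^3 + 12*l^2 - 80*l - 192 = (l + 4)*(l^3 + 5*l^2 - 8*l - 48) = (l - 3)*(l + 4)*(l^2 + 8*l + 16) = (l - 3)*(l + 4)^2*(l + 4)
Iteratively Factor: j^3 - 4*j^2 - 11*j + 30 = (j - 5)*(j^2 + j - 6) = (j - 5)*(j - 2)*(j + 3)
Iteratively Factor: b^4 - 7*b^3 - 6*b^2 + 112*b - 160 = (b - 2)*(b^3 - 5*b^2 - 16*b + 80) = (b - 2)*(b + 4)*(b^2 - 9*b + 20) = (b - 5)*(b - 2)*(b + 4)*(b - 4)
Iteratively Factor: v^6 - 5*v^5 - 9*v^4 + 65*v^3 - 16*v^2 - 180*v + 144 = (v + 3)*(v^5 - 8*v^4 + 15*v^3 + 20*v^2 - 76*v + 48) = (v - 2)*(v + 3)*(v^4 - 6*v^3 + 3*v^2 + 26*v - 24) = (v - 3)*(v - 2)*(v + 3)*(v^3 - 3*v^2 - 6*v + 8) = (v - 3)*(v - 2)*(v + 2)*(v + 3)*(v^2 - 5*v + 4) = (v - 4)*(v - 3)*(v - 2)*(v + 2)*(v + 3)*(v - 1)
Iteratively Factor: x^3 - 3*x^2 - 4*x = (x + 1)*(x^2 - 4*x) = x*(x + 1)*(x - 4)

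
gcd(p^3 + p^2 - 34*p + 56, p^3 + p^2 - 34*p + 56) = p^3 + p^2 - 34*p + 56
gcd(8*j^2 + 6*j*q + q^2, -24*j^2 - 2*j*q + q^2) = 4*j + q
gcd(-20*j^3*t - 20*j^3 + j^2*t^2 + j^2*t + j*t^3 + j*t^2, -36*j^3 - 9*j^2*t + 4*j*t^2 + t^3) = 1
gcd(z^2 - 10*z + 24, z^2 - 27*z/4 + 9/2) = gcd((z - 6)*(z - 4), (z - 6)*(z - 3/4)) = z - 6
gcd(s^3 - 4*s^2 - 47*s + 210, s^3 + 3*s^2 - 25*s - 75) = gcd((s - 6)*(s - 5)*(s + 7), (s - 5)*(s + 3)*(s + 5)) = s - 5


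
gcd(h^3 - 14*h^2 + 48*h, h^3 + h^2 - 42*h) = h^2 - 6*h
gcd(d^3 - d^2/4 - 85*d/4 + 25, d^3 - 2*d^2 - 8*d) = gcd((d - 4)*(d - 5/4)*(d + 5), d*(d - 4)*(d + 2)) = d - 4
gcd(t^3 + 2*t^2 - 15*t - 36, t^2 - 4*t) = t - 4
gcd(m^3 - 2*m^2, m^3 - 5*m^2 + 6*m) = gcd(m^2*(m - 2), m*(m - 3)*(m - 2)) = m^2 - 2*m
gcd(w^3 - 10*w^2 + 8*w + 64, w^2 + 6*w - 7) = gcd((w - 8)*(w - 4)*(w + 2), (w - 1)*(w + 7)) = 1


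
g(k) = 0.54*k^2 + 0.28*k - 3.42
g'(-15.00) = -15.92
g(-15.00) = 113.88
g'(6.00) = 6.76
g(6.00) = 17.70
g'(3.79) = 4.37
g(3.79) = 5.40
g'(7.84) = 8.75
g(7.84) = 31.97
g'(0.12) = 0.41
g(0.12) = -3.38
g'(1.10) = 1.47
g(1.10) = -2.46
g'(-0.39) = -0.14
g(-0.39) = -3.45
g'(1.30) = 1.68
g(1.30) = -2.14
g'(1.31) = 1.69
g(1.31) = -2.13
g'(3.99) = 4.59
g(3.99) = 6.29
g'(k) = 1.08*k + 0.28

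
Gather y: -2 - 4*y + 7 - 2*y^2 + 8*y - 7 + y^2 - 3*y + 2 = -y^2 + y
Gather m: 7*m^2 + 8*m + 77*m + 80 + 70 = 7*m^2 + 85*m + 150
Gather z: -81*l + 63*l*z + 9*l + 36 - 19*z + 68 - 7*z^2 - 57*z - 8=-72*l - 7*z^2 + z*(63*l - 76) + 96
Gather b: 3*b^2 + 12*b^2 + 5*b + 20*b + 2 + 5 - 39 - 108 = 15*b^2 + 25*b - 140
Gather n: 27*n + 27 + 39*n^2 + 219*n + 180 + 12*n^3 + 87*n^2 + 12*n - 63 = 12*n^3 + 126*n^2 + 258*n + 144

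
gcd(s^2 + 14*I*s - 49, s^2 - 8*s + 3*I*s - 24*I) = 1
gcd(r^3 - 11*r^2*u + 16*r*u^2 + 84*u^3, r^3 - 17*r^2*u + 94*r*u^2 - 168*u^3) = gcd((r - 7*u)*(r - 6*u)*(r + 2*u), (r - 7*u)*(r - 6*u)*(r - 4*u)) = r^2 - 13*r*u + 42*u^2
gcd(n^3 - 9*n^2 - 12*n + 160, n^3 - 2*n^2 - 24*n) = n + 4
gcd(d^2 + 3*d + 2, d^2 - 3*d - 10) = d + 2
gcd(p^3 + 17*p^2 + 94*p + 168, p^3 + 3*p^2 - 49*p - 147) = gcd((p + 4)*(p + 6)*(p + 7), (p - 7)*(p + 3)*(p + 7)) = p + 7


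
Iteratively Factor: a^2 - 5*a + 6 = (a - 3)*(a - 2)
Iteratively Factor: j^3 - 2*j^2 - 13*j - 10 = (j + 2)*(j^2 - 4*j - 5) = (j - 5)*(j + 2)*(j + 1)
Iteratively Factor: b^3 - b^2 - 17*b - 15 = (b + 1)*(b^2 - 2*b - 15) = (b + 1)*(b + 3)*(b - 5)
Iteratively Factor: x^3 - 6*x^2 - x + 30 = (x + 2)*(x^2 - 8*x + 15) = (x - 5)*(x + 2)*(x - 3)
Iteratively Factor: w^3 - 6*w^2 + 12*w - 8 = (w - 2)*(w^2 - 4*w + 4) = (w - 2)^2*(w - 2)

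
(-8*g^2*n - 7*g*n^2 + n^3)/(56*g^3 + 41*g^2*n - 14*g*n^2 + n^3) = -n/(7*g - n)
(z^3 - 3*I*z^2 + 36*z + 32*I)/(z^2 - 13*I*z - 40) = (z^2 + 5*I*z - 4)/(z - 5*I)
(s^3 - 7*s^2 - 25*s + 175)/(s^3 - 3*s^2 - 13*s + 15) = (s^2 - 2*s - 35)/(s^2 + 2*s - 3)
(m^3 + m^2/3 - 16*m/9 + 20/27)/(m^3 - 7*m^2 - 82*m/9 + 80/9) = (m - 2/3)/(m - 8)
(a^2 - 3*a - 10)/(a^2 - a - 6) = (a - 5)/(a - 3)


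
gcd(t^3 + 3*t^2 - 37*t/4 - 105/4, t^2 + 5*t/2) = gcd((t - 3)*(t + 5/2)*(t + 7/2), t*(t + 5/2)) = t + 5/2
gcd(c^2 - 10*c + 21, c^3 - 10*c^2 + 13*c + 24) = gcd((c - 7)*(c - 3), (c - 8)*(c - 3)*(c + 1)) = c - 3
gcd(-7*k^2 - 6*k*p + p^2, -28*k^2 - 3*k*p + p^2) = -7*k + p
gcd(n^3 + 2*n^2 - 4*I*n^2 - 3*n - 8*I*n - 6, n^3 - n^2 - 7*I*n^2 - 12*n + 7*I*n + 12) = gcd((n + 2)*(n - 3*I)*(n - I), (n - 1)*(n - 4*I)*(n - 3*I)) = n - 3*I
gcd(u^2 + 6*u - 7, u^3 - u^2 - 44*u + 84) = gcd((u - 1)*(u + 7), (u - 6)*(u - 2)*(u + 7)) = u + 7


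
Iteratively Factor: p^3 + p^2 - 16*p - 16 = (p + 4)*(p^2 - 3*p - 4) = (p + 1)*(p + 4)*(p - 4)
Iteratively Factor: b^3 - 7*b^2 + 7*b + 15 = (b - 5)*(b^2 - 2*b - 3) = (b - 5)*(b - 3)*(b + 1)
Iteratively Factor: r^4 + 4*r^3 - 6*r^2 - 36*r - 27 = (r + 1)*(r^3 + 3*r^2 - 9*r - 27) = (r + 1)*(r + 3)*(r^2 - 9) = (r + 1)*(r + 3)^2*(r - 3)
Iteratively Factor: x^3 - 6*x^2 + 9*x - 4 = (x - 4)*(x^2 - 2*x + 1) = (x - 4)*(x - 1)*(x - 1)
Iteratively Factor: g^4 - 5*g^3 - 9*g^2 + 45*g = (g - 5)*(g^3 - 9*g) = (g - 5)*(g - 3)*(g^2 + 3*g) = (g - 5)*(g - 3)*(g + 3)*(g)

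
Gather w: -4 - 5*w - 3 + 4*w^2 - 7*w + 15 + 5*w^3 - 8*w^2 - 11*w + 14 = 5*w^3 - 4*w^2 - 23*w + 22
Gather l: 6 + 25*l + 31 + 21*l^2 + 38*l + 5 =21*l^2 + 63*l + 42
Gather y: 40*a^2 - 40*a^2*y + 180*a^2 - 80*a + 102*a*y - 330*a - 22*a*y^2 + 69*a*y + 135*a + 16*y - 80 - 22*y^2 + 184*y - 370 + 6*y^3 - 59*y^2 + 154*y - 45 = 220*a^2 - 275*a + 6*y^3 + y^2*(-22*a - 81) + y*(-40*a^2 + 171*a + 354) - 495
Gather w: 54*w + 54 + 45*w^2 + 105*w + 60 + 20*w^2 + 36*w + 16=65*w^2 + 195*w + 130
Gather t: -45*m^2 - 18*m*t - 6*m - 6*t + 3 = -45*m^2 - 6*m + t*(-18*m - 6) + 3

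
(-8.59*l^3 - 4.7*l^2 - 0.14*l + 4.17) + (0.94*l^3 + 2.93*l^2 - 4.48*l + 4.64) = -7.65*l^3 - 1.77*l^2 - 4.62*l + 8.81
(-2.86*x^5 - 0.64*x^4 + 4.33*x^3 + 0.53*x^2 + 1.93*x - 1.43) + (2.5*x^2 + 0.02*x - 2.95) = -2.86*x^5 - 0.64*x^4 + 4.33*x^3 + 3.03*x^2 + 1.95*x - 4.38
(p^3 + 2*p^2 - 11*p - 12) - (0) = p^3 + 2*p^2 - 11*p - 12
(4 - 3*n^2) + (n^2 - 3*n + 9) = -2*n^2 - 3*n + 13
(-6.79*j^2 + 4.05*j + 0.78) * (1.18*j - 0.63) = -8.0122*j^3 + 9.0567*j^2 - 1.6311*j - 0.4914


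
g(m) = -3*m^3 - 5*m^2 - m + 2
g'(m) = -9*m^2 - 10*m - 1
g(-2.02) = 8.35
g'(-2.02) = -17.52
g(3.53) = -195.80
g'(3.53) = -148.45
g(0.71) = -2.30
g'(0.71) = -12.64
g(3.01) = -128.12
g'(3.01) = -112.64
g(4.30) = -333.27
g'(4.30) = -210.41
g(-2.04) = 8.70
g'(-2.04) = -18.05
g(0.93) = -5.67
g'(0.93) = -18.08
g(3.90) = -255.91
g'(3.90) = -176.89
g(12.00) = -5914.00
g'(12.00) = -1417.00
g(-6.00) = 476.00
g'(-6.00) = -265.00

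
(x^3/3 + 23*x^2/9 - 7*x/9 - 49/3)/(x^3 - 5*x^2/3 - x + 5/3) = (3*x^3 + 23*x^2 - 7*x - 147)/(3*(3*x^3 - 5*x^2 - 3*x + 5))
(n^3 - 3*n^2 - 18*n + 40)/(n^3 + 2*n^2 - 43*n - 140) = (n^2 - 7*n + 10)/(n^2 - 2*n - 35)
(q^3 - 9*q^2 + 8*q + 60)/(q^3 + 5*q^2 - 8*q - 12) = (q^3 - 9*q^2 + 8*q + 60)/(q^3 + 5*q^2 - 8*q - 12)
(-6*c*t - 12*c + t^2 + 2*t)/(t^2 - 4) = (-6*c + t)/(t - 2)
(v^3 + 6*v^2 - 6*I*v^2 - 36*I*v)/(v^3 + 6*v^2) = (v - 6*I)/v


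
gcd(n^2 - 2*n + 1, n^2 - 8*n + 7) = n - 1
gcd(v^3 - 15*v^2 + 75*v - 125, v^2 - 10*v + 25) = v^2 - 10*v + 25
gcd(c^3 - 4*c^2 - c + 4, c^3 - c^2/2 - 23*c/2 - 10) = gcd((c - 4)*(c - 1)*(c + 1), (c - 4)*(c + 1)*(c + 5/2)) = c^2 - 3*c - 4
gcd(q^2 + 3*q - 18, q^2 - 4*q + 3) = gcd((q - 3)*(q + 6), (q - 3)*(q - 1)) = q - 3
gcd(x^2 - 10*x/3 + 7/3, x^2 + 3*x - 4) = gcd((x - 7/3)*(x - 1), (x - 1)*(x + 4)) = x - 1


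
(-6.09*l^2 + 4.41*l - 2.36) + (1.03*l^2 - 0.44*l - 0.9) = -5.06*l^2 + 3.97*l - 3.26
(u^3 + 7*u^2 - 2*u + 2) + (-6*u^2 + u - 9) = u^3 + u^2 - u - 7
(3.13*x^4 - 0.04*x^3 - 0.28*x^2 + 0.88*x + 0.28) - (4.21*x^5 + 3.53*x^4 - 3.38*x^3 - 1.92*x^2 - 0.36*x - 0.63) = -4.21*x^5 - 0.4*x^4 + 3.34*x^3 + 1.64*x^2 + 1.24*x + 0.91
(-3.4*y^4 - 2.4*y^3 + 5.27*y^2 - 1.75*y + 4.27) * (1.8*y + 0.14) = -6.12*y^5 - 4.796*y^4 + 9.15*y^3 - 2.4122*y^2 + 7.441*y + 0.5978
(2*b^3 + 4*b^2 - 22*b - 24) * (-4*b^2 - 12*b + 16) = -8*b^5 - 40*b^4 + 72*b^3 + 424*b^2 - 64*b - 384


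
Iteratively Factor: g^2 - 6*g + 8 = (g - 4)*(g - 2)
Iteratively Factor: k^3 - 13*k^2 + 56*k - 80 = (k - 4)*(k^2 - 9*k + 20) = (k - 4)^2*(k - 5)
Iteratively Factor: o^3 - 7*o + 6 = (o + 3)*(o^2 - 3*o + 2) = (o - 2)*(o + 3)*(o - 1)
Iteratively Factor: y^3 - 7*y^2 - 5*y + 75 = (y - 5)*(y^2 - 2*y - 15) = (y - 5)^2*(y + 3)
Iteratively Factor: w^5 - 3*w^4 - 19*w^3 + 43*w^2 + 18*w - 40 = (w + 4)*(w^4 - 7*w^3 + 9*w^2 + 7*w - 10) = (w - 5)*(w + 4)*(w^3 - 2*w^2 - w + 2) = (w - 5)*(w + 1)*(w + 4)*(w^2 - 3*w + 2) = (w - 5)*(w - 1)*(w + 1)*(w + 4)*(w - 2)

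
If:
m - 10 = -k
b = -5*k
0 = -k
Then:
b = 0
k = 0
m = 10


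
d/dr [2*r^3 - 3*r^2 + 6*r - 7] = 6*r^2 - 6*r + 6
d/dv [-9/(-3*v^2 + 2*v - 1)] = 18*(1 - 3*v)/(3*v^2 - 2*v + 1)^2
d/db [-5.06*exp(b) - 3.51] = -5.06*exp(b)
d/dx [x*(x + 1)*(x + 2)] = 3*x^2 + 6*x + 2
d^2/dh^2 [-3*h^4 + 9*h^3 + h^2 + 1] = -36*h^2 + 54*h + 2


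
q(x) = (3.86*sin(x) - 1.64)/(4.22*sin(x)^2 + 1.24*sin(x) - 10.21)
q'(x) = (-8.44*sin(x)*cos(x) - 1.24*cos(x))*(3.86*sin(x) - 1.64)/(4.22*sin(x)^2 + 1.24*sin(x) - 10.21)^2 + 3.86*cos(x)/(4.22*sin(x)^2 + 1.24*sin(x) - 10.21) = (-16.2892*sin(x)^2 + 13.8416*sin(x) - 37.377)*cos(x)/(17.8084*sin(x)^4 + 10.4656*sin(x)^3 - 84.6348*sin(x)^2 - 25.3208*sin(x) + 104.2441)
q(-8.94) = 0.35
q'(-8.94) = 0.43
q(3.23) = 0.19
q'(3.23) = 0.36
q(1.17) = -0.35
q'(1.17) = -0.50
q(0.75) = -0.13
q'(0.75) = -0.47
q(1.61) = -0.47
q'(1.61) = 0.07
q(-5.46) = -0.17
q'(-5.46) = -0.49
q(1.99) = -0.34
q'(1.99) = 0.51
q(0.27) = 0.06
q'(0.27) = -0.37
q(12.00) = 0.38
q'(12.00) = -0.45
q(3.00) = 0.11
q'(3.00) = 0.36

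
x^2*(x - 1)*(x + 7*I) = x^4 - x^3 + 7*I*x^3 - 7*I*x^2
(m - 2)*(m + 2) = m^2 - 4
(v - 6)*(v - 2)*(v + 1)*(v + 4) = v^4 - 3*v^3 - 24*v^2 + 28*v + 48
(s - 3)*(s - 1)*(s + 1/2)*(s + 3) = s^4 - s^3/2 - 19*s^2/2 + 9*s/2 + 9/2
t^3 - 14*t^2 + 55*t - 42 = (t - 7)*(t - 6)*(t - 1)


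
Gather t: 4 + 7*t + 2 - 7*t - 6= 0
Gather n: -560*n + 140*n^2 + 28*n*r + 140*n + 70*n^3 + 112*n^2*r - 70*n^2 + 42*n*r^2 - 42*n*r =70*n^3 + n^2*(112*r + 70) + n*(42*r^2 - 14*r - 420)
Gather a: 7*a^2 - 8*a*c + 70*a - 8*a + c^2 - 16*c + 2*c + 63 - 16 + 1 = 7*a^2 + a*(62 - 8*c) + c^2 - 14*c + 48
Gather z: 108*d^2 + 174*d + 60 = 108*d^2 + 174*d + 60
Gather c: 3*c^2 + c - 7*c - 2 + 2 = 3*c^2 - 6*c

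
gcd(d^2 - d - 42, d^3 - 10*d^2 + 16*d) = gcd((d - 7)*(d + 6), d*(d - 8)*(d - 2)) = 1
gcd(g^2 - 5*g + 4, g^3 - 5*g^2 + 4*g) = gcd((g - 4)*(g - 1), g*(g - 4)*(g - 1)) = g^2 - 5*g + 4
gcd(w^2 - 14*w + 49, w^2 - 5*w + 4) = 1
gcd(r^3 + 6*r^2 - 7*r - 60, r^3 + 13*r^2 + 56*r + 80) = r^2 + 9*r + 20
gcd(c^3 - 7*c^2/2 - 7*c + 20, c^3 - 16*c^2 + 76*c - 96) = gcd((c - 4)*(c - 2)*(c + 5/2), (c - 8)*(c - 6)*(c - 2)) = c - 2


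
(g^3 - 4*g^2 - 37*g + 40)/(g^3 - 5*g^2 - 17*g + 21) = (g^2 - 3*g - 40)/(g^2 - 4*g - 21)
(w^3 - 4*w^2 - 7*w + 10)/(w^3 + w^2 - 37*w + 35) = (w + 2)/(w + 7)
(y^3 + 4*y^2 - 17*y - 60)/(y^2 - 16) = (y^2 + 8*y + 15)/(y + 4)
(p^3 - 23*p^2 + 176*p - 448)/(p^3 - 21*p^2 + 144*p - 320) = (p - 7)/(p - 5)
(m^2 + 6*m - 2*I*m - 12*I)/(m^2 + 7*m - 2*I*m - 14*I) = (m + 6)/(m + 7)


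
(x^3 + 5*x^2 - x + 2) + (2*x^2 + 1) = x^3 + 7*x^2 - x + 3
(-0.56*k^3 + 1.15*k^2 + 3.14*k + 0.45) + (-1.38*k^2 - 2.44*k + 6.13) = -0.56*k^3 - 0.23*k^2 + 0.7*k + 6.58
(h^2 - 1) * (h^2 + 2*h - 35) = h^4 + 2*h^3 - 36*h^2 - 2*h + 35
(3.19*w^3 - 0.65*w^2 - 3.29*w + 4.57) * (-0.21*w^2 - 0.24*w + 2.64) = -0.6699*w^5 - 0.6291*w^4 + 9.2685*w^3 - 1.8861*w^2 - 9.7824*w + 12.0648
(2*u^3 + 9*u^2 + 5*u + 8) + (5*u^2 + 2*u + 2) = 2*u^3 + 14*u^2 + 7*u + 10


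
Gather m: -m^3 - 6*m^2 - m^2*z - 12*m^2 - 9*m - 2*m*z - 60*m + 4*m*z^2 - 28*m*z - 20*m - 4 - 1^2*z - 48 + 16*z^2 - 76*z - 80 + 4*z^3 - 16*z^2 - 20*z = -m^3 + m^2*(-z - 18) + m*(4*z^2 - 30*z - 89) + 4*z^3 - 97*z - 132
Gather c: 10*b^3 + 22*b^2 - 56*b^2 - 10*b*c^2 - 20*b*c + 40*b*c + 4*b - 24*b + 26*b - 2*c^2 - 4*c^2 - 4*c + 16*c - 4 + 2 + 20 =10*b^3 - 34*b^2 + 6*b + c^2*(-10*b - 6) + c*(20*b + 12) + 18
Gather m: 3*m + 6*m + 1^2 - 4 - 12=9*m - 15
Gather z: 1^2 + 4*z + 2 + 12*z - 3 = 16*z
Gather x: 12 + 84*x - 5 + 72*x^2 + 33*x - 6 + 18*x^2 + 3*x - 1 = 90*x^2 + 120*x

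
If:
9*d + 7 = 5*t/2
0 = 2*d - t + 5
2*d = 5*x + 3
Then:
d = 11/8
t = 31/4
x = -1/20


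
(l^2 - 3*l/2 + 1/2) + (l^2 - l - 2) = 2*l^2 - 5*l/2 - 3/2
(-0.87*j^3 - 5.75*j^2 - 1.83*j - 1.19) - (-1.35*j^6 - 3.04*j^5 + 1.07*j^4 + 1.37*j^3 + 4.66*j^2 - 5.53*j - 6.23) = 1.35*j^6 + 3.04*j^5 - 1.07*j^4 - 2.24*j^3 - 10.41*j^2 + 3.7*j + 5.04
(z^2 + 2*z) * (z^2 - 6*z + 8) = z^4 - 4*z^3 - 4*z^2 + 16*z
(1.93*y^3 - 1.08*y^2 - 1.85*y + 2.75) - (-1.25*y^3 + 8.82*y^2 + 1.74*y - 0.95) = 3.18*y^3 - 9.9*y^2 - 3.59*y + 3.7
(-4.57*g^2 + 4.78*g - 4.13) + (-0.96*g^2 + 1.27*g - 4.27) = -5.53*g^2 + 6.05*g - 8.4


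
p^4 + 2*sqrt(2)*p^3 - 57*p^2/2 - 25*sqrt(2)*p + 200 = (p - 5*sqrt(2)/2)*(p - 2*sqrt(2))*(p + 5*sqrt(2)/2)*(p + 4*sqrt(2))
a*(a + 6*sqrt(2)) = a^2 + 6*sqrt(2)*a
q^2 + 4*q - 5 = (q - 1)*(q + 5)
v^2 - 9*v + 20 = (v - 5)*(v - 4)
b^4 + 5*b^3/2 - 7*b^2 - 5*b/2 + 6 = (b - 3/2)*(b - 1)*(b + 1)*(b + 4)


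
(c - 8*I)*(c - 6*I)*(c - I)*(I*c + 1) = I*c^4 + 16*c^3 - 77*I*c^2 - 110*c + 48*I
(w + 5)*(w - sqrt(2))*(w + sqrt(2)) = w^3 + 5*w^2 - 2*w - 10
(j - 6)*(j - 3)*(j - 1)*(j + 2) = j^4 - 8*j^3 + 7*j^2 + 36*j - 36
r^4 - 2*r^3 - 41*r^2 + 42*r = r*(r - 7)*(r - 1)*(r + 6)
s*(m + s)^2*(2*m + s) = 2*m^3*s + 5*m^2*s^2 + 4*m*s^3 + s^4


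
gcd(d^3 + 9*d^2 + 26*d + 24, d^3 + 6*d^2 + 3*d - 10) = d + 2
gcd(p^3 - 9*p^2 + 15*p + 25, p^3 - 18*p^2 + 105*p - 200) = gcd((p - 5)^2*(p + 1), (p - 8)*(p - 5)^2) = p^2 - 10*p + 25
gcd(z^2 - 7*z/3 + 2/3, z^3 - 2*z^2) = z - 2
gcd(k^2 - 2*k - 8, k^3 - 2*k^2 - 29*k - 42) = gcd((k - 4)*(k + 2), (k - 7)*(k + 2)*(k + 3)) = k + 2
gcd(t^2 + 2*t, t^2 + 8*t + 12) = t + 2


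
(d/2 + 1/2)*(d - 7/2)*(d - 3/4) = d^3/2 - 13*d^2/8 - 13*d/16 + 21/16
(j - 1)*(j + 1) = j^2 - 1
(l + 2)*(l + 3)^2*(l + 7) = l^4 + 15*l^3 + 77*l^2 + 165*l + 126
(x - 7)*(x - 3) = x^2 - 10*x + 21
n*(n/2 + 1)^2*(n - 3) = n^4/4 + n^3/4 - 2*n^2 - 3*n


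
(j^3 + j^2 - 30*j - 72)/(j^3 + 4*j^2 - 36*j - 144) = (j + 3)/(j + 6)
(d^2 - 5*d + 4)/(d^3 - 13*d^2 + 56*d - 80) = (d - 1)/(d^2 - 9*d + 20)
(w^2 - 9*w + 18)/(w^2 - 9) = (w - 6)/(w + 3)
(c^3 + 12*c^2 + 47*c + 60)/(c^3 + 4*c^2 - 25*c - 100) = (c + 3)/(c - 5)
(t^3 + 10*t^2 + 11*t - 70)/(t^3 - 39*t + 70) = (t + 5)/(t - 5)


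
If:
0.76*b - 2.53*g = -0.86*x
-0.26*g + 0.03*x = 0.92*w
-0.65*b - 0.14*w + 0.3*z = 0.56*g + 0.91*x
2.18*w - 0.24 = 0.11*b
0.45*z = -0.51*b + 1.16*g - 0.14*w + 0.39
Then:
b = -1.99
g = 0.25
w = 0.01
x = 2.51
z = 3.77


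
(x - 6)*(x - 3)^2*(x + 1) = x^4 - 11*x^3 + 33*x^2 - 9*x - 54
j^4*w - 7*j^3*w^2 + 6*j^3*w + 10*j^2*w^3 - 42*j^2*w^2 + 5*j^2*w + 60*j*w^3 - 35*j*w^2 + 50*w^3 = (j + 5)*(j - 5*w)*(j - 2*w)*(j*w + w)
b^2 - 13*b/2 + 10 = (b - 4)*(b - 5/2)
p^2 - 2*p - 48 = (p - 8)*(p + 6)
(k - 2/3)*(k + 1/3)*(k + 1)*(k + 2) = k^4 + 8*k^3/3 + 7*k^2/9 - 4*k/3 - 4/9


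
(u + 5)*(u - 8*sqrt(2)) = u^2 - 8*sqrt(2)*u + 5*u - 40*sqrt(2)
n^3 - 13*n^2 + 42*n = n*(n - 7)*(n - 6)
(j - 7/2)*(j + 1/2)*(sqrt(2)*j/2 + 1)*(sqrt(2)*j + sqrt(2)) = j^4 - 2*j^3 + sqrt(2)*j^3 - 19*j^2/4 - 2*sqrt(2)*j^2 - 19*sqrt(2)*j/4 - 7*j/4 - 7*sqrt(2)/4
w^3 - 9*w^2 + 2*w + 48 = (w - 8)*(w - 3)*(w + 2)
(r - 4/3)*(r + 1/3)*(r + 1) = r^3 - 13*r/9 - 4/9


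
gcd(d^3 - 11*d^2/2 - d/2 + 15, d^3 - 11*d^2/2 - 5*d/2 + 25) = d - 5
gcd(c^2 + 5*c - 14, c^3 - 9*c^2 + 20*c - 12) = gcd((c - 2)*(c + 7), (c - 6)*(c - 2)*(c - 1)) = c - 2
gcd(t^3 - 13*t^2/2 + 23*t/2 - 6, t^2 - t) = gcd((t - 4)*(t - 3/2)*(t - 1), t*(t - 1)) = t - 1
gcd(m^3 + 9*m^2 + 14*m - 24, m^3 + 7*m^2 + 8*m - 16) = m^2 + 3*m - 4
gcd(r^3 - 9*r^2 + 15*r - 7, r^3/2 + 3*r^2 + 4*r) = 1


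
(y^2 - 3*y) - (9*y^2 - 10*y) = -8*y^2 + 7*y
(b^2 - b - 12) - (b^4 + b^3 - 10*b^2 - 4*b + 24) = -b^4 - b^3 + 11*b^2 + 3*b - 36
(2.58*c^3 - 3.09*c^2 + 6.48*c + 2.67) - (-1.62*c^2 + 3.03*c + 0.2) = 2.58*c^3 - 1.47*c^2 + 3.45*c + 2.47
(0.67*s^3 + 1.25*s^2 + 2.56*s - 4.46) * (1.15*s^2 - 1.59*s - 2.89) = 0.7705*s^5 + 0.3722*s^4 - 0.9798*s^3 - 12.8119*s^2 - 0.307*s + 12.8894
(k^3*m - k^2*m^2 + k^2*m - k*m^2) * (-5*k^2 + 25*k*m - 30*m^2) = -5*k^5*m + 30*k^4*m^2 - 5*k^4*m - 55*k^3*m^3 + 30*k^3*m^2 + 30*k^2*m^4 - 55*k^2*m^3 + 30*k*m^4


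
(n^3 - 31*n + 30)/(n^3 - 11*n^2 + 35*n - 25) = (n + 6)/(n - 5)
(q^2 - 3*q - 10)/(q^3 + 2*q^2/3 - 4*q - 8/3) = 3*(q - 5)/(3*q^2 - 4*q - 4)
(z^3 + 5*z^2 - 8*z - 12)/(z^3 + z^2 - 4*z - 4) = (z + 6)/(z + 2)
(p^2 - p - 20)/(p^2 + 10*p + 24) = (p - 5)/(p + 6)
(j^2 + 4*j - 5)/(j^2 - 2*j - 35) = (j - 1)/(j - 7)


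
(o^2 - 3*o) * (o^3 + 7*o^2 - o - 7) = o^5 + 4*o^4 - 22*o^3 - 4*o^2 + 21*o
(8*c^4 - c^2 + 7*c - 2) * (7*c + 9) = 56*c^5 + 72*c^4 - 7*c^3 + 40*c^2 + 49*c - 18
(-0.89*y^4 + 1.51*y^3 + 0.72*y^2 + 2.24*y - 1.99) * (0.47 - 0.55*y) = 0.4895*y^5 - 1.2488*y^4 + 0.3137*y^3 - 0.8936*y^2 + 2.1473*y - 0.9353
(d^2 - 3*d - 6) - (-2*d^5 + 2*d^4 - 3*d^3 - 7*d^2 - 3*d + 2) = 2*d^5 - 2*d^4 + 3*d^3 + 8*d^2 - 8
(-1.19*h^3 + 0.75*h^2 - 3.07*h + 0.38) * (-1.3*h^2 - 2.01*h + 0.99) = 1.547*h^5 + 1.4169*h^4 + 1.3054*h^3 + 6.4192*h^2 - 3.8031*h + 0.3762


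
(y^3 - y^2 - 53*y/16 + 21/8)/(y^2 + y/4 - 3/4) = (4*y^2 - y - 14)/(4*(y + 1))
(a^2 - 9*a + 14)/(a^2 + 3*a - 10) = (a - 7)/(a + 5)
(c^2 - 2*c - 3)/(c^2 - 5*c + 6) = (c + 1)/(c - 2)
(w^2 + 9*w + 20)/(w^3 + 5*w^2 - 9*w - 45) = (w + 4)/(w^2 - 9)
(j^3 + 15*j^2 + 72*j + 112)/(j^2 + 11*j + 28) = j + 4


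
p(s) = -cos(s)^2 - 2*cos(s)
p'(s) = 2*sin(s)*cos(s) + 2*sin(s)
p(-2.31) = 0.89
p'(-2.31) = -0.48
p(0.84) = -1.78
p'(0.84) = 2.48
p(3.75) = 0.97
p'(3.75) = -0.21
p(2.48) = 0.96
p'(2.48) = 0.26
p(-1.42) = -0.32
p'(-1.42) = -2.27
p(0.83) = -1.81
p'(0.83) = 2.47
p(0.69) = -2.14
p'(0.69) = 2.25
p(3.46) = 1.00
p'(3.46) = -0.03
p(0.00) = -3.00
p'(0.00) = 0.00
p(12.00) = -2.40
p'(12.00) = -1.98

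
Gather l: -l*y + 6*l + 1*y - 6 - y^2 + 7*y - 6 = l*(6 - y) - y^2 + 8*y - 12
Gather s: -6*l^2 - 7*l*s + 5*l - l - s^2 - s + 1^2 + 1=-6*l^2 + 4*l - s^2 + s*(-7*l - 1) + 2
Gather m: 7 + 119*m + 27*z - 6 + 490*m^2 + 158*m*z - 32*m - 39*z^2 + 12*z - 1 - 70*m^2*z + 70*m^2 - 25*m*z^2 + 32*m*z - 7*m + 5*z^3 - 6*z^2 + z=m^2*(560 - 70*z) + m*(-25*z^2 + 190*z + 80) + 5*z^3 - 45*z^2 + 40*z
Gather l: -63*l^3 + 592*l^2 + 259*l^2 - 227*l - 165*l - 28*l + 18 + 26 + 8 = -63*l^3 + 851*l^2 - 420*l + 52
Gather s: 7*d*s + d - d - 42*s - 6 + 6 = s*(7*d - 42)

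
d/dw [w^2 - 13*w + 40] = 2*w - 13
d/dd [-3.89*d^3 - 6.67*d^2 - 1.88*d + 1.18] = -11.67*d^2 - 13.34*d - 1.88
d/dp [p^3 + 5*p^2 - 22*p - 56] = 3*p^2 + 10*p - 22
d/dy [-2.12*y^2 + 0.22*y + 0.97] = 0.22 - 4.24*y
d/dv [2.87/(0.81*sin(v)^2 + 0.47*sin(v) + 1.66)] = -(4.6494*sin(v) + 1.3489)*cos(v)/(0.81*sin(v)^2 + 0.47*sin(v) + 1.66)^2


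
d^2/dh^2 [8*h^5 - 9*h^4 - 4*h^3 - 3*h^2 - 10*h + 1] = 160*h^3 - 108*h^2 - 24*h - 6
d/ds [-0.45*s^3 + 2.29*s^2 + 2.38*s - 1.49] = -1.35*s^2 + 4.58*s + 2.38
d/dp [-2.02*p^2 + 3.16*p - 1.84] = 3.16 - 4.04*p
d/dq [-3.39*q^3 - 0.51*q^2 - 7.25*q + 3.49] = -10.17*q^2 - 1.02*q - 7.25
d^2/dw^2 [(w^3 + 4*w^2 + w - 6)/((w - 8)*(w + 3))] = 140/(w^3 - 24*w^2 + 192*w - 512)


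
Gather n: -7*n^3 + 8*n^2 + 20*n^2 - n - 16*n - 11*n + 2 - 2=-7*n^3 + 28*n^2 - 28*n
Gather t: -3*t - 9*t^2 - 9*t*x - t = -9*t^2 + t*(-9*x - 4)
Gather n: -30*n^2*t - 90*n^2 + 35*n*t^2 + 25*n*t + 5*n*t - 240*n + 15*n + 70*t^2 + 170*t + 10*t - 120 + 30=n^2*(-30*t - 90) + n*(35*t^2 + 30*t - 225) + 70*t^2 + 180*t - 90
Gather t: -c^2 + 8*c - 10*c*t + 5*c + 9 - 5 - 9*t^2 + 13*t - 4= -c^2 + 13*c - 9*t^2 + t*(13 - 10*c)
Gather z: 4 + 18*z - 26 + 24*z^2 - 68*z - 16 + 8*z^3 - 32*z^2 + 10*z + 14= 8*z^3 - 8*z^2 - 40*z - 24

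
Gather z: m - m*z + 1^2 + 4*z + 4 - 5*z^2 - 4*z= -m*z + m - 5*z^2 + 5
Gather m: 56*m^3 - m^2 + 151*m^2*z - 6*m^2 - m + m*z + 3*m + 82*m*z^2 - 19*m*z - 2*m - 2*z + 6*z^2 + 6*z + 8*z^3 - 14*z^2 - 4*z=56*m^3 + m^2*(151*z - 7) + m*(82*z^2 - 18*z) + 8*z^3 - 8*z^2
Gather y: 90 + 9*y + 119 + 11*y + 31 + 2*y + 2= 22*y + 242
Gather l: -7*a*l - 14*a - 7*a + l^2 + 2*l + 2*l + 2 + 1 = -21*a + l^2 + l*(4 - 7*a) + 3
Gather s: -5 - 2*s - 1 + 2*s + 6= 0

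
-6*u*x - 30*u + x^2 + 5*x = (-6*u + x)*(x + 5)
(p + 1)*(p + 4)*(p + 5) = p^3 + 10*p^2 + 29*p + 20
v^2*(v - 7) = v^3 - 7*v^2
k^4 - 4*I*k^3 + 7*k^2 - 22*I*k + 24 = (k - 4*I)*(k - 3*I)*(k + I)*(k + 2*I)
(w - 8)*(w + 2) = w^2 - 6*w - 16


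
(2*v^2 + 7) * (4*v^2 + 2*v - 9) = 8*v^4 + 4*v^3 + 10*v^2 + 14*v - 63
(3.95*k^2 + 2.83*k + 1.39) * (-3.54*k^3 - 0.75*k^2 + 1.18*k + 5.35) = -13.983*k^5 - 12.9807*k^4 - 2.3821*k^3 + 23.4294*k^2 + 16.7807*k + 7.4365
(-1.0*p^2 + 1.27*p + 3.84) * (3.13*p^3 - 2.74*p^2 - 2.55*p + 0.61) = -3.13*p^5 + 6.7151*p^4 + 11.0894*p^3 - 14.3701*p^2 - 9.0173*p + 2.3424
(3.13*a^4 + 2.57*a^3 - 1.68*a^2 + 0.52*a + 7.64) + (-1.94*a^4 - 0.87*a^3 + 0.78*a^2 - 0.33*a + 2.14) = 1.19*a^4 + 1.7*a^3 - 0.9*a^2 + 0.19*a + 9.78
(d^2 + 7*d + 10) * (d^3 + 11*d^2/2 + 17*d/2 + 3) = d^5 + 25*d^4/2 + 57*d^3 + 235*d^2/2 + 106*d + 30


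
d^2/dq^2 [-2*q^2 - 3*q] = -4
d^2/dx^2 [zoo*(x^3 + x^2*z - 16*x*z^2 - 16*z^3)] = zoo*(x + z)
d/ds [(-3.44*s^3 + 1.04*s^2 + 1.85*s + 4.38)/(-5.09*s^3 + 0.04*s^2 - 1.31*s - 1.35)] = (5.156*s^4 + 27.8458*s^3 + 79.3782*s^2 - 3.1584*s + 3.2403)/(25.9081*s^6 - 0.4072*s^5 + 13.3374*s^4 + 13.6382*s^3 + 1.6081*s^2 + 3.537*s + 1.8225)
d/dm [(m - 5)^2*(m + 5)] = (m - 5)*(3*m + 5)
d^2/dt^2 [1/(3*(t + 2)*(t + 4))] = 2*((t + 2)^2 + (t + 2)*(t + 4) + (t + 4)^2)/(3*(t + 2)^3*(t + 4)^3)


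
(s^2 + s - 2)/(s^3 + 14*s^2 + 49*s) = (s^2 + s - 2)/(s*(s^2 + 14*s + 49))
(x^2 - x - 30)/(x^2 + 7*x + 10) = (x - 6)/(x + 2)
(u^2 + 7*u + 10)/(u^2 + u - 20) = (u + 2)/(u - 4)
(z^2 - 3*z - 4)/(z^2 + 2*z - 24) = (z + 1)/(z + 6)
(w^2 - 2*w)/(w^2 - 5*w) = (w - 2)/(w - 5)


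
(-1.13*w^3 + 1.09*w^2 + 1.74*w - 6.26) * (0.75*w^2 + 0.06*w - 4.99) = -0.8475*w^5 + 0.7497*w^4 + 7.0091*w^3 - 10.0297*w^2 - 9.0582*w + 31.2374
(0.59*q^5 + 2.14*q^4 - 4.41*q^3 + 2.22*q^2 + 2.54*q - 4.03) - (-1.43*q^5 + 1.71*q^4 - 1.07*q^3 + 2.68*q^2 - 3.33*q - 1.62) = 2.02*q^5 + 0.43*q^4 - 3.34*q^3 - 0.46*q^2 + 5.87*q - 2.41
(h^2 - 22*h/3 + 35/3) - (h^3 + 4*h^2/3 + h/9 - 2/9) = -h^3 - h^2/3 - 67*h/9 + 107/9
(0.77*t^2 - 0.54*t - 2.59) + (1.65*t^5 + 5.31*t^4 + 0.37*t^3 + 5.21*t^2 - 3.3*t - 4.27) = 1.65*t^5 + 5.31*t^4 + 0.37*t^3 + 5.98*t^2 - 3.84*t - 6.86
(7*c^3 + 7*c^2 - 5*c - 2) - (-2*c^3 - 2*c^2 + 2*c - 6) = 9*c^3 + 9*c^2 - 7*c + 4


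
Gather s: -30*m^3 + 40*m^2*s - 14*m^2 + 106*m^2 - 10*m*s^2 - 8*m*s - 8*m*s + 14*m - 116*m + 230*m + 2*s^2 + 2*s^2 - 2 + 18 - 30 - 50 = -30*m^3 + 92*m^2 + 128*m + s^2*(4 - 10*m) + s*(40*m^2 - 16*m) - 64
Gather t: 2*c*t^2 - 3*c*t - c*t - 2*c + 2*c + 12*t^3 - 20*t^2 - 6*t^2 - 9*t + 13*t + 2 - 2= 12*t^3 + t^2*(2*c - 26) + t*(4 - 4*c)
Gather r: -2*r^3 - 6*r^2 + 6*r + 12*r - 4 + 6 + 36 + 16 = -2*r^3 - 6*r^2 + 18*r + 54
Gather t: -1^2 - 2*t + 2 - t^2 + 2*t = 1 - t^2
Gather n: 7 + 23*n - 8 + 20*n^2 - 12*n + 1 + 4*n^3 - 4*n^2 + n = 4*n^3 + 16*n^2 + 12*n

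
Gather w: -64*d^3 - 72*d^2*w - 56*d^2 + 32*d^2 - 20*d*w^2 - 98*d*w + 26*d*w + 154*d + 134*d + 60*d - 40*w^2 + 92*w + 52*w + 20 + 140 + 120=-64*d^3 - 24*d^2 + 348*d + w^2*(-20*d - 40) + w*(-72*d^2 - 72*d + 144) + 280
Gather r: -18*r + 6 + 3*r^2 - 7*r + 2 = 3*r^2 - 25*r + 8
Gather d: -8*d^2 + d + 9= -8*d^2 + d + 9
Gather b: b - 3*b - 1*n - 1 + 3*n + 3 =-2*b + 2*n + 2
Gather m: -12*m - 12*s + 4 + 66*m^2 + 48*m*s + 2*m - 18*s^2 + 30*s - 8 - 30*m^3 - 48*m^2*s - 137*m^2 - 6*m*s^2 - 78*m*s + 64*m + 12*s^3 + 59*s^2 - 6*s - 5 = -30*m^3 + m^2*(-48*s - 71) + m*(-6*s^2 - 30*s + 54) + 12*s^3 + 41*s^2 + 12*s - 9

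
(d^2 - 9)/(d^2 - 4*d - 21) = (d - 3)/(d - 7)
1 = 1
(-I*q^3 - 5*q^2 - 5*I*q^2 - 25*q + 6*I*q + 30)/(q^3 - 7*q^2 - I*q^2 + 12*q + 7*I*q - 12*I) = (-I*q^3 - 5*q^2*(1 + I) + q*(-25 + 6*I) + 30)/(q^3 - q^2*(7 + I) + q*(12 + 7*I) - 12*I)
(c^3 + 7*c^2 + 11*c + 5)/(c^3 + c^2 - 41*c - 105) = (c^2 + 2*c + 1)/(c^2 - 4*c - 21)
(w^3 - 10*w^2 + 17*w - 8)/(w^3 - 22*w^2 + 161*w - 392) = (w^2 - 2*w + 1)/(w^2 - 14*w + 49)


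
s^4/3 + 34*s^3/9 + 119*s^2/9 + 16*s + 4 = (s/3 + 1)*(s + 1/3)*(s + 2)*(s + 6)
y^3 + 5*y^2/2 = y^2*(y + 5/2)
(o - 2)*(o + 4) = o^2 + 2*o - 8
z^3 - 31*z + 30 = (z - 5)*(z - 1)*(z + 6)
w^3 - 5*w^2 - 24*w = w*(w - 8)*(w + 3)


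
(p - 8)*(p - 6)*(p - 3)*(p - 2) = p^4 - 19*p^3 + 124*p^2 - 324*p + 288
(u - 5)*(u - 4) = u^2 - 9*u + 20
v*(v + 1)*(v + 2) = v^3 + 3*v^2 + 2*v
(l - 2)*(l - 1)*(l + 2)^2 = l^4 + l^3 - 6*l^2 - 4*l + 8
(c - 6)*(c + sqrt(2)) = c^2 - 6*c + sqrt(2)*c - 6*sqrt(2)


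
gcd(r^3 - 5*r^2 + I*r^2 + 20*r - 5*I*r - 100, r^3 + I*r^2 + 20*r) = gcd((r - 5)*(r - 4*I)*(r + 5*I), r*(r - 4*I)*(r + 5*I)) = r^2 + I*r + 20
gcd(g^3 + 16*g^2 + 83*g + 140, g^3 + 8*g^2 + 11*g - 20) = g^2 + 9*g + 20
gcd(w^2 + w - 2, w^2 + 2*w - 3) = w - 1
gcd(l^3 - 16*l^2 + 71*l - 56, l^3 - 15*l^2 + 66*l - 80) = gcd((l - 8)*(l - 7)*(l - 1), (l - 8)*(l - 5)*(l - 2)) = l - 8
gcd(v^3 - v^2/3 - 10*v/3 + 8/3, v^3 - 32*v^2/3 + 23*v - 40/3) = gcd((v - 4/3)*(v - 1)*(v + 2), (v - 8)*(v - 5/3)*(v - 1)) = v - 1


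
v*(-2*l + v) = -2*l*v + v^2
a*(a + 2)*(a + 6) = a^3 + 8*a^2 + 12*a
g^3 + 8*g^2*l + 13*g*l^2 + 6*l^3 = (g + l)^2*(g + 6*l)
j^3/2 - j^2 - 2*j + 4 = (j/2 + 1)*(j - 2)^2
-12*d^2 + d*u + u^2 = (-3*d + u)*(4*d + u)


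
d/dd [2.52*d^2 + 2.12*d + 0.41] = 5.04*d + 2.12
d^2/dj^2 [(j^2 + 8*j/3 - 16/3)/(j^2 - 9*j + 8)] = 10*(7*j^3 - 24*j^2 + 48*j - 80)/(3*(j^6 - 27*j^5 + 267*j^4 - 1161*j^3 + 2136*j^2 - 1728*j + 512))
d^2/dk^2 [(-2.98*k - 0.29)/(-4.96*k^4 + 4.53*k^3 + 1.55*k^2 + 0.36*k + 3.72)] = (879.753216*k^7 - 928.623104000001*k^6 + 33.9736919999999*k^5 + 188.75232*k^4 + 1134.799316*k^3 - 531.385098*k^2 - 131.446944*k - 11.250744)/(122.023936*k^12 - 334.335744*k^11 + 190.953552*k^10 + 89.430435*k^9 - 285.694233*k^8 + 463.297149*k^7 - 74.378951*k^6 - 121.221252*k^5 + 142.101396*k^4 - 200.565072*k^3 - 65.794896*k^2 - 14.945472*k - 51.478848)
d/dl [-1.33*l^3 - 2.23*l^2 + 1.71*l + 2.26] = -3.99*l^2 - 4.46*l + 1.71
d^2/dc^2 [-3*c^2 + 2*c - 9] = -6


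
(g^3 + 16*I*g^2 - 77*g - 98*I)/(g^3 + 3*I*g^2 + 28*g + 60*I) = (g^2 + 14*I*g - 49)/(g^2 + I*g + 30)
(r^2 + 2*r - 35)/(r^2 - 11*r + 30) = (r + 7)/(r - 6)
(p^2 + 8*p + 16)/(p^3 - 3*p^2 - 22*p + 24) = (p + 4)/(p^2 - 7*p + 6)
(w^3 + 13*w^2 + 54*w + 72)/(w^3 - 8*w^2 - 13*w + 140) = (w^2 + 9*w + 18)/(w^2 - 12*w + 35)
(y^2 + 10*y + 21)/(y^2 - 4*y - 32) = (y^2 + 10*y + 21)/(y^2 - 4*y - 32)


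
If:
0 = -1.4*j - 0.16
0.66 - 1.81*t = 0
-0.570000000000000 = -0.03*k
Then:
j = -0.11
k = 19.00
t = 0.36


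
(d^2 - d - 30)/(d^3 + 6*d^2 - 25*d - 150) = (d - 6)/(d^2 + d - 30)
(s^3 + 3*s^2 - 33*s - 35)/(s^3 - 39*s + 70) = (s + 1)/(s - 2)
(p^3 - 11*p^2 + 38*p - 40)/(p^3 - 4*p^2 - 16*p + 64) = (p^2 - 7*p + 10)/(p^2 - 16)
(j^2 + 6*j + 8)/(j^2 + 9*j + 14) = (j + 4)/(j + 7)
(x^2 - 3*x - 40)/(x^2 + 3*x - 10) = (x - 8)/(x - 2)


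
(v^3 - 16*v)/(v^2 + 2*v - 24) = v*(v + 4)/(v + 6)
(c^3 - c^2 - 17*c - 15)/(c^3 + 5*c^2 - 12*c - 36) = (c^3 - c^2 - 17*c - 15)/(c^3 + 5*c^2 - 12*c - 36)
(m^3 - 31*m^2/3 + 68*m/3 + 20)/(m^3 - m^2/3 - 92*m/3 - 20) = (m - 5)/(m + 5)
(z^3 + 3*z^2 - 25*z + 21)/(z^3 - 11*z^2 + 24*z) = (z^2 + 6*z - 7)/(z*(z - 8))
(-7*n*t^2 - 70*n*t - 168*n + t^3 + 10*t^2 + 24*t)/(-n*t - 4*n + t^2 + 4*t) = (-7*n*t - 42*n + t^2 + 6*t)/(-n + t)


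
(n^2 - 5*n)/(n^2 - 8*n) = (n - 5)/(n - 8)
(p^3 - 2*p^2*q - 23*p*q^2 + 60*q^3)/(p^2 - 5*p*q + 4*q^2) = (p^2 + 2*p*q - 15*q^2)/(p - q)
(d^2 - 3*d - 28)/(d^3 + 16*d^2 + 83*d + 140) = (d - 7)/(d^2 + 12*d + 35)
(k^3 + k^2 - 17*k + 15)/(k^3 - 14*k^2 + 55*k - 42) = (k^2 + 2*k - 15)/(k^2 - 13*k + 42)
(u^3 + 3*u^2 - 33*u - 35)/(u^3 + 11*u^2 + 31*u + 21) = (u - 5)/(u + 3)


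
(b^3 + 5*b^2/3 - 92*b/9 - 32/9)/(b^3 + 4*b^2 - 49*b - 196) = (9*b^2 - 21*b - 8)/(9*(b^2 - 49))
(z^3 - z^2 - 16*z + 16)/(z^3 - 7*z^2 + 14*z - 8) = (z + 4)/(z - 2)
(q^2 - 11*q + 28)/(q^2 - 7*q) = (q - 4)/q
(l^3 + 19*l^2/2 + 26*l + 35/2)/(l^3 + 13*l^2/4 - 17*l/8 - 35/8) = 4*(l + 5)/(4*l - 5)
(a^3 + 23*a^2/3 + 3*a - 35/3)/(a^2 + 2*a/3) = (3*a^3 + 23*a^2 + 9*a - 35)/(a*(3*a + 2))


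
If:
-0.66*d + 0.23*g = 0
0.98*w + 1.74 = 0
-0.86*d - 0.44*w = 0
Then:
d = 0.91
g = 2.61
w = -1.78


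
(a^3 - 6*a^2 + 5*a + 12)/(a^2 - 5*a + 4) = (a^2 - 2*a - 3)/(a - 1)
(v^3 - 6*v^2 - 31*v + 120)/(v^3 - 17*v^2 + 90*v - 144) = (v + 5)/(v - 6)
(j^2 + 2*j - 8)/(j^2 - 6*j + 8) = (j + 4)/(j - 4)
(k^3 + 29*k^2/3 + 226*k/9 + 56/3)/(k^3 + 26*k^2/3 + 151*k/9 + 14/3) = (3*k + 4)/(3*k + 1)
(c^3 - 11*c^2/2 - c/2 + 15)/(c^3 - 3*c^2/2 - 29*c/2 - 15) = (c - 2)/(c + 2)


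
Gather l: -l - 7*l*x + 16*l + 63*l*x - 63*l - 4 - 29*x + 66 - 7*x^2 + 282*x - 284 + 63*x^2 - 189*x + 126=l*(56*x - 48) + 56*x^2 + 64*x - 96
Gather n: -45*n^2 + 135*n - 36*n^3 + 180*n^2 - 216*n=-36*n^3 + 135*n^2 - 81*n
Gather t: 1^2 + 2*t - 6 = 2*t - 5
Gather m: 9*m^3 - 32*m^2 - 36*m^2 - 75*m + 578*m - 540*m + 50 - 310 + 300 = 9*m^3 - 68*m^2 - 37*m + 40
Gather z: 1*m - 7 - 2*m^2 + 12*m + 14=-2*m^2 + 13*m + 7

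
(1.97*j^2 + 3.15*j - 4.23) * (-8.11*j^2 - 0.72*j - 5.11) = -15.9767*j^4 - 26.9649*j^3 + 21.9706*j^2 - 13.0509*j + 21.6153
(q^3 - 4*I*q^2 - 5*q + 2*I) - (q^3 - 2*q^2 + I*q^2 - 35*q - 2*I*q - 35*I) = 2*q^2 - 5*I*q^2 + 30*q + 2*I*q + 37*I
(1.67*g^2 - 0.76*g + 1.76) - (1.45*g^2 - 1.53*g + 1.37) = 0.22*g^2 + 0.77*g + 0.39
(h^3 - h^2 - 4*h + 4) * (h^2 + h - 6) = h^5 - 11*h^3 + 6*h^2 + 28*h - 24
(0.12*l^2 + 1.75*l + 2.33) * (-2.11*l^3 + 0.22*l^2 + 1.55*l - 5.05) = -0.2532*l^5 - 3.6661*l^4 - 4.3453*l^3 + 2.6191*l^2 - 5.226*l - 11.7665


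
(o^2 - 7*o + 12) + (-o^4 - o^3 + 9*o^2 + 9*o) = -o^4 - o^3 + 10*o^2 + 2*o + 12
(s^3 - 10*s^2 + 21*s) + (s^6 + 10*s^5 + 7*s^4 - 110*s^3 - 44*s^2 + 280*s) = s^6 + 10*s^5 + 7*s^4 - 109*s^3 - 54*s^2 + 301*s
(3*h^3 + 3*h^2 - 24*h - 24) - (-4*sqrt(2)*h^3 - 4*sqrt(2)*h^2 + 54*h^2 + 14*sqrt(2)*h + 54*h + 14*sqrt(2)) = 3*h^3 + 4*sqrt(2)*h^3 - 51*h^2 + 4*sqrt(2)*h^2 - 78*h - 14*sqrt(2)*h - 24 - 14*sqrt(2)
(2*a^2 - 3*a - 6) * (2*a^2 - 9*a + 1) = 4*a^4 - 24*a^3 + 17*a^2 + 51*a - 6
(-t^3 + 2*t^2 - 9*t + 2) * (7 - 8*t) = 8*t^4 - 23*t^3 + 86*t^2 - 79*t + 14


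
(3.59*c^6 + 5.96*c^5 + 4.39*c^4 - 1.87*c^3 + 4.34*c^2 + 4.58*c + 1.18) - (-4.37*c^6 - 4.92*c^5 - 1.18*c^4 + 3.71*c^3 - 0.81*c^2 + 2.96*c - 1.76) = 7.96*c^6 + 10.88*c^5 + 5.57*c^4 - 5.58*c^3 + 5.15*c^2 + 1.62*c + 2.94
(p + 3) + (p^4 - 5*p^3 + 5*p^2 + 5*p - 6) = p^4 - 5*p^3 + 5*p^2 + 6*p - 3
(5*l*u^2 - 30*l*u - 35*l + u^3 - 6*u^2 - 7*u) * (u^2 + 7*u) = 5*l*u^4 + 5*l*u^3 - 245*l*u^2 - 245*l*u + u^5 + u^4 - 49*u^3 - 49*u^2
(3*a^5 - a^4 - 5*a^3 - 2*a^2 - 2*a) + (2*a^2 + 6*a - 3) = 3*a^5 - a^4 - 5*a^3 + 4*a - 3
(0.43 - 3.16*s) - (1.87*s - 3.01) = 3.44 - 5.03*s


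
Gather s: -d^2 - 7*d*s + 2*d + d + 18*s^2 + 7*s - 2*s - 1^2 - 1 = -d^2 + 3*d + 18*s^2 + s*(5 - 7*d) - 2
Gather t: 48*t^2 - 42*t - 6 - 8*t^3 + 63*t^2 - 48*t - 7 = -8*t^3 + 111*t^2 - 90*t - 13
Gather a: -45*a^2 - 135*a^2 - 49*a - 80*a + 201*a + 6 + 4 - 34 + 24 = -180*a^2 + 72*a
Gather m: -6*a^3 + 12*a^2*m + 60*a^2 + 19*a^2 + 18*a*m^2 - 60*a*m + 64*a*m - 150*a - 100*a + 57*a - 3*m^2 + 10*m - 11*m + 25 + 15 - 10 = -6*a^3 + 79*a^2 - 193*a + m^2*(18*a - 3) + m*(12*a^2 + 4*a - 1) + 30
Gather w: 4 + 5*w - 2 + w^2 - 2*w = w^2 + 3*w + 2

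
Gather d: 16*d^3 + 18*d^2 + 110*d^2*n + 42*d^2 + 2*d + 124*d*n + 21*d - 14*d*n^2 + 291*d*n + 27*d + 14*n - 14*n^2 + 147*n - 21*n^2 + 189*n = 16*d^3 + d^2*(110*n + 60) + d*(-14*n^2 + 415*n + 50) - 35*n^2 + 350*n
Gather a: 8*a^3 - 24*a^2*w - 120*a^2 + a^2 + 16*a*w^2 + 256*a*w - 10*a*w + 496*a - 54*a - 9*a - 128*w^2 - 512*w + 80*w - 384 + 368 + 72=8*a^3 + a^2*(-24*w - 119) + a*(16*w^2 + 246*w + 433) - 128*w^2 - 432*w + 56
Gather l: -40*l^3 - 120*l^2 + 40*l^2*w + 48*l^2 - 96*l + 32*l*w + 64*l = -40*l^3 + l^2*(40*w - 72) + l*(32*w - 32)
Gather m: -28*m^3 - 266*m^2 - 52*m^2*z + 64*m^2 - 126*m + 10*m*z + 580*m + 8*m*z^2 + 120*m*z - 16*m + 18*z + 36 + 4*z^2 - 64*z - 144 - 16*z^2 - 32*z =-28*m^3 + m^2*(-52*z - 202) + m*(8*z^2 + 130*z + 438) - 12*z^2 - 78*z - 108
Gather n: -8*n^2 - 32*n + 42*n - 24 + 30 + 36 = -8*n^2 + 10*n + 42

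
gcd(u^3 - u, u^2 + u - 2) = u - 1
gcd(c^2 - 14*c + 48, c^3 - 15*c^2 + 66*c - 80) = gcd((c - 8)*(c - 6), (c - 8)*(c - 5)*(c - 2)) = c - 8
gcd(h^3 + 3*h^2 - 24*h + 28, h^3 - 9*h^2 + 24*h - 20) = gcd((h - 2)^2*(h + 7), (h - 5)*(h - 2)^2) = h^2 - 4*h + 4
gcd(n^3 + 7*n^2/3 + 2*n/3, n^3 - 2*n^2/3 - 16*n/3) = n^2 + 2*n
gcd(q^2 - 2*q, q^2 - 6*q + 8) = q - 2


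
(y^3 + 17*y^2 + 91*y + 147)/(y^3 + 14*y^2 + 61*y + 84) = (y + 7)/(y + 4)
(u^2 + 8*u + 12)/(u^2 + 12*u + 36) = (u + 2)/(u + 6)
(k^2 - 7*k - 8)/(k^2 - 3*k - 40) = (k + 1)/(k + 5)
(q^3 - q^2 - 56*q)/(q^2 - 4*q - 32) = q*(q + 7)/(q + 4)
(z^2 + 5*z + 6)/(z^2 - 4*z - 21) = (z + 2)/(z - 7)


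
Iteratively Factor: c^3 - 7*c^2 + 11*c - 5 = (c - 1)*(c^2 - 6*c + 5) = (c - 5)*(c - 1)*(c - 1)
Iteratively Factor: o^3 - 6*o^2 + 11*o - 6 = (o - 3)*(o^2 - 3*o + 2) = (o - 3)*(o - 1)*(o - 2)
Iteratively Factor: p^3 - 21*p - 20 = (p - 5)*(p^2 + 5*p + 4) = (p - 5)*(p + 4)*(p + 1)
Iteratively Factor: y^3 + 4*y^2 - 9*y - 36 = (y + 3)*(y^2 + y - 12) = (y - 3)*(y + 3)*(y + 4)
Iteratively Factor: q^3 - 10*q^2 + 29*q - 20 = (q - 5)*(q^2 - 5*q + 4) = (q - 5)*(q - 1)*(q - 4)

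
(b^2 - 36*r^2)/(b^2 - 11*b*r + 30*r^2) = (-b - 6*r)/(-b + 5*r)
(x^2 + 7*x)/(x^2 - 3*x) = (x + 7)/(x - 3)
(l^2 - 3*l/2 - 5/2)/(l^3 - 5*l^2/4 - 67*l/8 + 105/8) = 4*(l + 1)/(4*l^2 + 5*l - 21)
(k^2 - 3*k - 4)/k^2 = 1 - 3/k - 4/k^2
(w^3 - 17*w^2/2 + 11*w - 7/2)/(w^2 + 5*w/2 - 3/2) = (w^2 - 8*w + 7)/(w + 3)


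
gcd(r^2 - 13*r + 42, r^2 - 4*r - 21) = r - 7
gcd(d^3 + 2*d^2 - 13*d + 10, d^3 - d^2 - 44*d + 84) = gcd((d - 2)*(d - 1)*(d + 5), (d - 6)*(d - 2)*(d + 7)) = d - 2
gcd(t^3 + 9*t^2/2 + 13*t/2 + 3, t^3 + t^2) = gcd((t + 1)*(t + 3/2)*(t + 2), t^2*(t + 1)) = t + 1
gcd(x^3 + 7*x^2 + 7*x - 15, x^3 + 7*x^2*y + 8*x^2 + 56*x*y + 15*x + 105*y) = x^2 + 8*x + 15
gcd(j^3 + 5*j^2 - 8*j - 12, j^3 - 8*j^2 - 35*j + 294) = j + 6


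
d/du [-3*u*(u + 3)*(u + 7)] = -9*u^2 - 60*u - 63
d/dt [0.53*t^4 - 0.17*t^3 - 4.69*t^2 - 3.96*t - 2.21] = 2.12*t^3 - 0.51*t^2 - 9.38*t - 3.96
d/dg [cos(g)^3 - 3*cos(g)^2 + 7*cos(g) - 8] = (-3*cos(g)^2 + 6*cos(g) - 7)*sin(g)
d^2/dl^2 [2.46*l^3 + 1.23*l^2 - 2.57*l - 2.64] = 14.76*l + 2.46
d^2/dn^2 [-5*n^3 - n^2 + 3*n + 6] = -30*n - 2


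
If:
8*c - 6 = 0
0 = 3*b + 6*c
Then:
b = -3/2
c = 3/4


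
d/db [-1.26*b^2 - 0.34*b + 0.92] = -2.52*b - 0.34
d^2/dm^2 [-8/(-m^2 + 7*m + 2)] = 16*(m^2 - 7*m - (2*m - 7)^2 - 2)/(-m^2 + 7*m + 2)^3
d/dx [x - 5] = 1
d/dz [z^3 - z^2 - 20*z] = 3*z^2 - 2*z - 20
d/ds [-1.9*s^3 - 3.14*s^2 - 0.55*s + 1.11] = -5.7*s^2 - 6.28*s - 0.55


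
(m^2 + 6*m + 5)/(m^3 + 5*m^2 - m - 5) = 1/(m - 1)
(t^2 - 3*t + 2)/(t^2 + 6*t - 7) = (t - 2)/(t + 7)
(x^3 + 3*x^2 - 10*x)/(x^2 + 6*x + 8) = x*(x^2 + 3*x - 10)/(x^2 + 6*x + 8)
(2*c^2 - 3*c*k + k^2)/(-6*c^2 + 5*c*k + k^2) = (-2*c + k)/(6*c + k)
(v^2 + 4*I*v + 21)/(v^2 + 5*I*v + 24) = (v + 7*I)/(v + 8*I)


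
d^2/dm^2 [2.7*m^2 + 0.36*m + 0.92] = 5.40000000000000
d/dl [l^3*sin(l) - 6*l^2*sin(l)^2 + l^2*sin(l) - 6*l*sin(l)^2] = l^3*cos(l) + 3*l^2*sin(l) - 6*l^2*sin(2*l) + l^2*cos(l) + 2*l*sin(l) + 6*sqrt(2)*l*cos(2*l + pi/4) - 6*l + 3*cos(2*l) - 3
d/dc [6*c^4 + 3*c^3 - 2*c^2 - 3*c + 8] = 24*c^3 + 9*c^2 - 4*c - 3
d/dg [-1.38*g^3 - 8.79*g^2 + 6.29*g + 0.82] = -4.14*g^2 - 17.58*g + 6.29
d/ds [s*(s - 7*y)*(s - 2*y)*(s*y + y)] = y*(4*s^3 - 27*s^2*y + 3*s^2 + 28*s*y^2 - 18*s*y + 14*y^2)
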